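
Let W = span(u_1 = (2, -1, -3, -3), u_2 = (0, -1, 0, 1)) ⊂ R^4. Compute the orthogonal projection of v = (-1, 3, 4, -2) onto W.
proj_W(v) = (-32/21, 169/42, 16/7, -41/42)

Set up U = [u_1 | ... | u_2] ∈ R^(4×2). The projector onto W = col(U) is P = U (U^T U)^(-1) U^T.
Compute U^T U =
  [23, -2]
  [-2, 2],
and U^T v = (-11, -5).
Solve U^T U · c = U^T v for the coefficients: c = (-16/21, -137/42). The projection is proj_W(v) = U c.
Check: (v - proj_W(v)) · u_1 = 0  (should be 0).
Check: (v - proj_W(v)) · u_2 = 0  (should be 0).
Result: proj_W(v) = (-32/21, 169/42, 16/7, -41/42).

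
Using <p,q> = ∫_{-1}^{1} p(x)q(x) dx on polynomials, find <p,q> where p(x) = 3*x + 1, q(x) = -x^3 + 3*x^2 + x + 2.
<p,q> = 34/5

Expand the product: p(x)·q(x) = -3*x^4 + 8*x^3 + 6*x^2 + 7*x + 2.
∫_{-1}^{1} of each monomial x^k gives [2/(k+1) if k even, 0 if k odd]. Integrating term-by-term (or equivalently evaluating the antiderivative F(x) = -3*x^5/5 + 2*x^4 + 2*x^3 + 7*x^2/2 + 2*x at the endpoints):
  F(1) − F(−1) = 89/10 − (21/10) = 34/5.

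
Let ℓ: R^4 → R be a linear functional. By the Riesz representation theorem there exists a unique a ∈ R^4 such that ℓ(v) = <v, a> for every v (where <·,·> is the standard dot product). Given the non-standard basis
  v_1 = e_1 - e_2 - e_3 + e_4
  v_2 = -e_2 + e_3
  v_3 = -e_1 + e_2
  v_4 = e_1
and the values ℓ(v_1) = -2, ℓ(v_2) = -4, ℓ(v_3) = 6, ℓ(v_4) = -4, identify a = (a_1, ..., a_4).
a = (-4, 2, -2, 2)

Write a = (a_1, ..., a_4) in the standard basis. For each basis vector v_i, ℓ(v_i) = <v_i, a> is a linear equation in the a_j's. Collect the n equations into a matrix system V a = ℓ, where row i of V is v_i (expressed in the standard basis). Since V is invertible (lower-triangular with 1s on the diagonal, up to permutation), solve by back-substitution:
  V =
[[1, -1, -1, 1],
 [0, -1, 1, 0],
 [-1, 1, 0, 0],
 [1, 0, 0, 0]]
  V a = (-2, -4, 6, -4)
Solving gives a = (-4, 2, -2, 2).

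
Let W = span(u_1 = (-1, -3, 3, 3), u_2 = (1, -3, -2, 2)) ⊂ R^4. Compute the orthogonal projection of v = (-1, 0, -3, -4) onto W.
proj_W(v) = (103/110, 39/22, -29/11, -107/55)

Set up U = [u_1 | ... | u_2] ∈ R^(4×2). The projector onto W = col(U) is P = U (U^T U)^(-1) U^T.
Compute U^T U =
  [28, 8]
  [8, 18],
and U^T v = (-20, -3).
Solve U^T U · c = U^T v for the coefficients: c = (-42/55, 19/110). The projection is proj_W(v) = U c.
Check: (v - proj_W(v)) · u_1 = 0  (should be 0).
Check: (v - proj_W(v)) · u_2 = 0  (should be 0).
Result: proj_W(v) = (103/110, 39/22, -29/11, -107/55).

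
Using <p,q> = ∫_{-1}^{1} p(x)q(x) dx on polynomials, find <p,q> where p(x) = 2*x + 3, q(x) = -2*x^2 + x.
<p,q> = -8/3

Expand the product: p(x)·q(x) = -4*x^3 - 4*x^2 + 3*x.
∫_{-1}^{1} of each monomial x^k gives [2/(k+1) if k even, 0 if k odd]. Integrating term-by-term (or equivalently evaluating the antiderivative F(x) = -x^4 - 4*x^3/3 + 3*x^2/2 at the endpoints):
  F(1) − F(−1) = -5/6 − (11/6) = -8/3.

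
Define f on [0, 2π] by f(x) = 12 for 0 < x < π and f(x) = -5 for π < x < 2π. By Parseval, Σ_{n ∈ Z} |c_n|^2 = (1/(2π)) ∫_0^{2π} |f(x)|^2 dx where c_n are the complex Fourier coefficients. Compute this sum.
Σ |c_n|^2 = 169/2

Parseval equates the L^2 energy of f (normalised by 1/(2π)) with the ℓ^2 sum of its Fourier coefficients: (1/(2π)) ∫_0^{2π} |f|^2 = Σ |c_n|^2.
Compute the left side: (1/(2π)) [∫_0^π 12^2 dx + ∫_π^{2π} (-5)^2 dx] = (1/(2π)) · (144π + 25π) = (144 + 25)/2 = 169/2.
So Σ_{n ∈ Z} |c_n|^2 = 169/2.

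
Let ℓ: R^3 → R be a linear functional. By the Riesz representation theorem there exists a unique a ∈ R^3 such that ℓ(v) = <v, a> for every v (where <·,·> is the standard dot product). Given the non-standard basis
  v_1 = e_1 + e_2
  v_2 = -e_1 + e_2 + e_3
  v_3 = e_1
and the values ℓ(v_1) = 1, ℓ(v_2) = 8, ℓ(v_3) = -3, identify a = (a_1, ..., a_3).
a = (-3, 4, 1)

Write a = (a_1, ..., a_3) in the standard basis. For each basis vector v_i, ℓ(v_i) = <v_i, a> is a linear equation in the a_j's. Collect the n equations into a matrix system V a = ℓ, where row i of V is v_i (expressed in the standard basis). Since V is invertible (lower-triangular with 1s on the diagonal, up to permutation), solve by back-substitution:
  V =
[[1, 1, 0],
 [-1, 1, 1],
 [1, 0, 0]]
  V a = (1, 8, -3)
Solving gives a = (-3, 4, 1).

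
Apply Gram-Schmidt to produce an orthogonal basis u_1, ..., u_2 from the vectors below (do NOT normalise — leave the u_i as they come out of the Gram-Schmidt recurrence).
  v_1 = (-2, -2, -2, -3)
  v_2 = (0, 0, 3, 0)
Orthogonal basis:
  u_1 = (-2, -2, -2, -3)
  u_2 = (-4/7, -4/7, 17/7, -6/7)

Apply the Gram-Schmidt recurrence
  u_1 = v_1
  u_i = v_i − Σ_{j<i} ((v_i · u_j) / (u_j · u_j)) · u_j.

Step by step this gives:
  u_1 = (-2, -2, -2, -3)
  u_2 = (-4/7, -4/7, 17/7, -6/7)

Orthogonality check:
  u_2 · u_1 = 0 (should be 0)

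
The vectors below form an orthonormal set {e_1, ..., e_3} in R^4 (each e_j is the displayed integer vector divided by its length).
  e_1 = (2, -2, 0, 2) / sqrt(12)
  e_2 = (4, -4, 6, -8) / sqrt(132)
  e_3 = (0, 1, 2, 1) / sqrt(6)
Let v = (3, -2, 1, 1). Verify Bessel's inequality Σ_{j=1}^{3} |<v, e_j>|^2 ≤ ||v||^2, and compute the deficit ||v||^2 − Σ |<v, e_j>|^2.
Σ |<v, e_j>|^2 = 965/66; ||v||^2 = 15; deficit = 25/66

Write each e_j = u_j / sqrt(<u_j, u_j>) where u_j is the displayed integer vector. Then <v, e_j> = <v, u_j> / sqrt(<u_j, u_j>), so |<v, e_j>|^2 = <v, u_j>^2 / <u_j, u_j>.
Coefficients: <v, e_1> = 12/sqrt(12), <v, e_2> = 18/sqrt(132), <v, e_3> = 1/sqrt(6).
Square and sum: Σ |<v, e_j>|^2 = 965/66.
Compute ||v||^2 = v·v = 15.
Deficit = 15 − 965/66 = 25/66 ≥ 0, confirming Bessel's inequality. (The deficit equals ||v − Σ <v,e_j> e_j||^2, the squared distance from v to span{e_j}.)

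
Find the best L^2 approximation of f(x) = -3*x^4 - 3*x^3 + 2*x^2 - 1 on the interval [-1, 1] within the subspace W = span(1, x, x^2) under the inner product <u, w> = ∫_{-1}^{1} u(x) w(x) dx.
g(x) = -4*x^2/7 - 9*x/5 - 26/35

The best approximation g ∈ W is the orthogonal projection of f onto W. Writing g = a_0 + a_1 x + a_2 x^2, the coefficients solve the normal equations G · a = b where
  G_{ij} = <φ_i, φ_j> and b_i = <f, φ_i>, with φ_0 = 1, φ_1 = x, φ_2 = x^2.
G =
  [2, 0, 2/3]
  [0, 2/3, 0]
  [2/3, 0, 2/5],
b = (-28/15, -6/5, -76/105).
Solving gives a_0 = -26/35, a_1 = -9/5, a_2 = -4/7, so
  g(x) = -4*x^2/7 - 9*x/5 - 26/35.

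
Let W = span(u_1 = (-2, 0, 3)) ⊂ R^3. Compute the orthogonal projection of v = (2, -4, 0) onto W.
proj_W(v) = (8/13, 0, -12/13)

Set up U = [u_1 | ... | u_1] ∈ R^(3×1). The projector onto W = col(U) is P = U (U^T U)^(-1) U^T.
Compute U^T U =
  [13],
and U^T v = (-4).
Solve U^T U · c = U^T v for the coefficients: c = (-4/13). The projection is proj_W(v) = U c.
Check: (v - proj_W(v)) · u_1 = 0  (should be 0).
Result: proj_W(v) = (8/13, 0, -12/13).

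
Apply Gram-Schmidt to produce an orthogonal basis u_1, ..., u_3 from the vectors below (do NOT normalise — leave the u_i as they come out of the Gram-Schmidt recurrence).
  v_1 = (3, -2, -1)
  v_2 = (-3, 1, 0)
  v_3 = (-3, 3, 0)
Orthogonal basis:
  u_1 = (3, -2, -1)
  u_2 = (-9/14, -4/7, -11/14)
  u_3 = (6/19, 18/19, -18/19)

Apply the Gram-Schmidt recurrence
  u_1 = v_1
  u_i = v_i − Σ_{j<i} ((v_i · u_j) / (u_j · u_j)) · u_j.

Step by step this gives:
  u_1 = (3, -2, -1)
  u_2 = (-9/14, -4/7, -11/14)
  u_3 = (6/19, 18/19, -18/19)

Orthogonality check:
  u_2 · u_1 = 0 (should be 0)
  u_3 · u_1 = 0 (should be 0)
  u_3 · u_2 = 0 (should be 0)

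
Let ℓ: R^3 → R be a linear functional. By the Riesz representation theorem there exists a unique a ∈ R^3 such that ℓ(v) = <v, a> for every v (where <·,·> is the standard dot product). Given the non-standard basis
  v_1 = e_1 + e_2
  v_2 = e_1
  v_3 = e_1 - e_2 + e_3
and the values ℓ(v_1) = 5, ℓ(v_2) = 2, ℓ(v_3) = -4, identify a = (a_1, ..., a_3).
a = (2, 3, -3)

Write a = (a_1, ..., a_3) in the standard basis. For each basis vector v_i, ℓ(v_i) = <v_i, a> is a linear equation in the a_j's. Collect the n equations into a matrix system V a = ℓ, where row i of V is v_i (expressed in the standard basis). Since V is invertible (lower-triangular with 1s on the diagonal, up to permutation), solve by back-substitution:
  V =
[[1, 1, 0],
 [1, 0, 0],
 [1, -1, 1]]
  V a = (5, 2, -4)
Solving gives a = (2, 3, -3).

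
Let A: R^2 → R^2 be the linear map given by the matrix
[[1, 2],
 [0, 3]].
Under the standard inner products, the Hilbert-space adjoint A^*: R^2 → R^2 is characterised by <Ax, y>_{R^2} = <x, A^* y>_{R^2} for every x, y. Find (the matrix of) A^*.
A^* = A^T =
[[1, 0],
 [2, 3]]

For real matrices with standard dot products, the defining identity <Ax, y> = <x, A^* y> gives (Ax)^T y = x^T (A^*) y, i.e. x^T A^T y = x^T (A^*) y. Since this holds for all x, y, we must have A^* = A^T. Therefore
A^* =
[[1, 0],
 [2, 3]].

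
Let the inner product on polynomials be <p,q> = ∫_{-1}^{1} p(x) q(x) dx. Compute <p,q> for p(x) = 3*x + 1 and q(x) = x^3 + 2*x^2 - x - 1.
<p,q> = -22/15

Expand the product: p(x)·q(x) = 3*x^4 + 7*x^3 - x^2 - 4*x - 1.
∫_{-1}^{1} of each monomial x^k gives [2/(k+1) if k even, 0 if k odd]. Integrating term-by-term (or equivalently evaluating the antiderivative F(x) = 3*x^5/5 + 7*x^4/4 - x^3/3 - 2*x^2 - x at the endpoints):
  F(1) − F(−1) = -59/60 − (29/60) = -22/15.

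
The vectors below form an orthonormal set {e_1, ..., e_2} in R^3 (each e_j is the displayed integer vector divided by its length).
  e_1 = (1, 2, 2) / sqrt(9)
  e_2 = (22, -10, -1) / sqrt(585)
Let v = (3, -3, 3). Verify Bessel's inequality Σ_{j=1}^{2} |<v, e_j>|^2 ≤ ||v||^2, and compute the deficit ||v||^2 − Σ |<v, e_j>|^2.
Σ |<v, e_j>|^2 = 1026/65; ||v||^2 = 27; deficit = 729/65

Write each e_j = u_j / sqrt(<u_j, u_j>) where u_j is the displayed integer vector. Then <v, e_j> = <v, u_j> / sqrt(<u_j, u_j>), so |<v, e_j>|^2 = <v, u_j>^2 / <u_j, u_j>.
Coefficients: <v, e_1> = 3/sqrt(9), <v, e_2> = 93/sqrt(585).
Square and sum: Σ |<v, e_j>|^2 = 1026/65.
Compute ||v||^2 = v·v = 27.
Deficit = 27 − 1026/65 = 729/65 ≥ 0, confirming Bessel's inequality. (The deficit equals ||v − Σ <v,e_j> e_j||^2, the squared distance from v to span{e_j}.)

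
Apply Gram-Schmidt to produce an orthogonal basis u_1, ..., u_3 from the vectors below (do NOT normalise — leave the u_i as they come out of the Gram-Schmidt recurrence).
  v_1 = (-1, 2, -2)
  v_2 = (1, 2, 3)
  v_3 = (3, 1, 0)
Orthogonal basis:
  u_1 = (-1, 2, -2)
  u_2 = (2/3, 8/3, 7/3)
  u_3 = (310/117, 31/117, -124/117)

Apply the Gram-Schmidt recurrence
  u_1 = v_1
  u_i = v_i − Σ_{j<i} ((v_i · u_j) / (u_j · u_j)) · u_j.

Step by step this gives:
  u_1 = (-1, 2, -2)
  u_2 = (2/3, 8/3, 7/3)
  u_3 = (310/117, 31/117, -124/117)

Orthogonality check:
  u_2 · u_1 = 0 (should be 0)
  u_3 · u_1 = 0 (should be 0)
  u_3 · u_2 = 0 (should be 0)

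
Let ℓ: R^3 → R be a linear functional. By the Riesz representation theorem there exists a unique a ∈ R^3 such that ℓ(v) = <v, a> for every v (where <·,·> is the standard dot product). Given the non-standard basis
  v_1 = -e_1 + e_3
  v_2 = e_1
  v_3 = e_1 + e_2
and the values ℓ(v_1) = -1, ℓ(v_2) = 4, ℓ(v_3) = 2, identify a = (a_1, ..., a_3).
a = (4, -2, 3)

Write a = (a_1, ..., a_3) in the standard basis. For each basis vector v_i, ℓ(v_i) = <v_i, a> is a linear equation in the a_j's. Collect the n equations into a matrix system V a = ℓ, where row i of V is v_i (expressed in the standard basis). Since V is invertible (lower-triangular with 1s on the diagonal, up to permutation), solve by back-substitution:
  V =
[[-1, 0, 1],
 [1, 0, 0],
 [1, 1, 0]]
  V a = (-1, 4, 2)
Solving gives a = (4, -2, 3).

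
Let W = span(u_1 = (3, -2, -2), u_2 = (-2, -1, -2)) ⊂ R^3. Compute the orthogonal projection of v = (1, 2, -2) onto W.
proj_W(v) = (9/17, -6/17, -6/17)

Set up U = [u_1 | ... | u_2] ∈ R^(3×2). The projector onto W = col(U) is P = U (U^T U)^(-1) U^T.
Compute U^T U =
  [17, 0]
  [0, 9],
and U^T v = (3, 0).
Solve U^T U · c = U^T v for the coefficients: c = (3/17, 0). The projection is proj_W(v) = U c.
Check: (v - proj_W(v)) · u_1 = 0  (should be 0).
Check: (v - proj_W(v)) · u_2 = 0  (should be 0).
Result: proj_W(v) = (9/17, -6/17, -6/17).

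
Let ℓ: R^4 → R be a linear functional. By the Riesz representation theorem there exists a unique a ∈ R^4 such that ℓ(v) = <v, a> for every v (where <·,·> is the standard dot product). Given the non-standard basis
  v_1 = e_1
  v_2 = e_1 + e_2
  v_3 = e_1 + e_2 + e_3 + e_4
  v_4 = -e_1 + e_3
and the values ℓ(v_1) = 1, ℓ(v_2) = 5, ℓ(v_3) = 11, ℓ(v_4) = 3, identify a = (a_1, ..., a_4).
a = (1, 4, 4, 2)

Write a = (a_1, ..., a_4) in the standard basis. For each basis vector v_i, ℓ(v_i) = <v_i, a> is a linear equation in the a_j's. Collect the n equations into a matrix system V a = ℓ, where row i of V is v_i (expressed in the standard basis). Since V is invertible (lower-triangular with 1s on the diagonal, up to permutation), solve by back-substitution:
  V =
[[1, 0, 0, 0],
 [1, 1, 0, 0],
 [1, 1, 1, 1],
 [-1, 0, 1, 0]]
  V a = (1, 5, 11, 3)
Solving gives a = (1, 4, 4, 2).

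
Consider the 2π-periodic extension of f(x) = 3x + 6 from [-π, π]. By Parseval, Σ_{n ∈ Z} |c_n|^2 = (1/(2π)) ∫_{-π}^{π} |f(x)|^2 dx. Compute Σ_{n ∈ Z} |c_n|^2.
Σ |c_n|^2 = 3π^2 + 36

Expand and integrate term by term over [-π, π]:
  ∫ (3x)^2 dx = 9·(2π^3/3); ∫ 2·3·(6)·x dx = 0 (odd integrand); ∫ 6^2 dx = 36·2π.
So (1/(2π)) ∫_{-π}^{π} (3x + 6)^2 dx = 9π^2/3 + 36 = 3π^2 + 36.
Parseval ⇒ Σ |c_n|^2 = 3π^2 + 36.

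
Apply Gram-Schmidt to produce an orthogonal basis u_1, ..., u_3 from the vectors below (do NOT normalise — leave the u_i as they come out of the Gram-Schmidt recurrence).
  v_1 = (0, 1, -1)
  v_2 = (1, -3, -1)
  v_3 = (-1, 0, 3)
Orthogonal basis:
  u_1 = (0, 1, -1)
  u_2 = (1, -2, -2)
  u_3 = (-2/9, -1/18, -1/18)

Apply the Gram-Schmidt recurrence
  u_1 = v_1
  u_i = v_i − Σ_{j<i} ((v_i · u_j) / (u_j · u_j)) · u_j.

Step by step this gives:
  u_1 = (0, 1, -1)
  u_2 = (1, -2, -2)
  u_3 = (-2/9, -1/18, -1/18)

Orthogonality check:
  u_2 · u_1 = 0 (should be 0)
  u_3 · u_1 = 0 (should be 0)
  u_3 · u_2 = 0 (should be 0)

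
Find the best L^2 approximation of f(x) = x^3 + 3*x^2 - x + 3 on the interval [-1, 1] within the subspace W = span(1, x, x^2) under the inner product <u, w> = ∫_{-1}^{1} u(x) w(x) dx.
g(x) = 3*x^2 - 2*x/5 + 3

The best approximation g ∈ W is the orthogonal projection of f onto W. Writing g = a_0 + a_1 x + a_2 x^2, the coefficients solve the normal equations G · a = b where
  G_{ij} = <φ_i, φ_j> and b_i = <f, φ_i>, with φ_0 = 1, φ_1 = x, φ_2 = x^2.
G =
  [2, 0, 2/3]
  [0, 2/3, 0]
  [2/3, 0, 2/5],
b = (8, -4/15, 16/5).
Solving gives a_0 = 3, a_1 = -2/5, a_2 = 3, so
  g(x) = 3*x^2 - 2*x/5 + 3.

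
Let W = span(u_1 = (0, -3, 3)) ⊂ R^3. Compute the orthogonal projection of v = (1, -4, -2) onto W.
proj_W(v) = (0, -1, 1)

Set up U = [u_1 | ... | u_1] ∈ R^(3×1). The projector onto W = col(U) is P = U (U^T U)^(-1) U^T.
Compute U^T U =
  [18],
and U^T v = (6).
Solve U^T U · c = U^T v for the coefficients: c = (1/3). The projection is proj_W(v) = U c.
Check: (v - proj_W(v)) · u_1 = 0  (should be 0).
Result: proj_W(v) = (0, -1, 1).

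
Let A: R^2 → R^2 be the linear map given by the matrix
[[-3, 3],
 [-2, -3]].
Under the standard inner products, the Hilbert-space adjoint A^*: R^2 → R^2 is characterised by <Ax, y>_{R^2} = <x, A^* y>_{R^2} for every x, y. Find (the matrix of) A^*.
A^* = A^T =
[[-3, -2],
 [3, -3]]

For real matrices with standard dot products, the defining identity <Ax, y> = <x, A^* y> gives (Ax)^T y = x^T (A^*) y, i.e. x^T A^T y = x^T (A^*) y. Since this holds for all x, y, we must have A^* = A^T. Therefore
A^* =
[[-3, -2],
 [3, -3]].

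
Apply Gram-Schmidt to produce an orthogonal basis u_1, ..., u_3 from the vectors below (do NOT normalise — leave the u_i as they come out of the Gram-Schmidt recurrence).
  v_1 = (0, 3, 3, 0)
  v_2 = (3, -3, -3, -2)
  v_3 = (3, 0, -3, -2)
Orthogonal basis:
  u_1 = (0, 3, 3, 0)
  u_2 = (3, 0, 0, -2)
  u_3 = (0, 3/2, -3/2, 0)

Apply the Gram-Schmidt recurrence
  u_1 = v_1
  u_i = v_i − Σ_{j<i} ((v_i · u_j) / (u_j · u_j)) · u_j.

Step by step this gives:
  u_1 = (0, 3, 3, 0)
  u_2 = (3, 0, 0, -2)
  u_3 = (0, 3/2, -3/2, 0)

Orthogonality check:
  u_2 · u_1 = 0 (should be 0)
  u_3 · u_1 = 0 (should be 0)
  u_3 · u_2 = 0 (should be 0)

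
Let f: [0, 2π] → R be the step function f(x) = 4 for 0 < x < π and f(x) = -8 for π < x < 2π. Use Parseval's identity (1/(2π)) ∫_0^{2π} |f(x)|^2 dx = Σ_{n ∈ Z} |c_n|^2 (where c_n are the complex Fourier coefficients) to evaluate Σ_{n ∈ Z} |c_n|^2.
Σ |c_n|^2 = 40

Parseval equates the L^2 energy of f (normalised by 1/(2π)) with the ℓ^2 sum of its Fourier coefficients: (1/(2π)) ∫_0^{2π} |f|^2 = Σ |c_n|^2.
Compute the left side: (1/(2π)) [∫_0^π 4^2 dx + ∫_π^{2π} (-8)^2 dx] = (1/(2π)) · (16π + 64π) = (16 + 64)/2 = 40.
So Σ_{n ∈ Z} |c_n|^2 = 40.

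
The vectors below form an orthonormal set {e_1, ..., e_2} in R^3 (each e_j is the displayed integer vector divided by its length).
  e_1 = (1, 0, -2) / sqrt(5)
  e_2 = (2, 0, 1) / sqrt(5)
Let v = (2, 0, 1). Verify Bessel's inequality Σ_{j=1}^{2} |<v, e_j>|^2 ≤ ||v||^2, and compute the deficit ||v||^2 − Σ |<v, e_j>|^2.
Σ |<v, e_j>|^2 = 5; ||v||^2 = 5; deficit = 0

Write each e_j = u_j / sqrt(<u_j, u_j>) where u_j is the displayed integer vector. Then <v, e_j> = <v, u_j> / sqrt(<u_j, u_j>), so |<v, e_j>|^2 = <v, u_j>^2 / <u_j, u_j>.
Coefficients: <v, e_1> = 0/sqrt(5), <v, e_2> = 5/sqrt(5).
Square and sum: Σ |<v, e_j>|^2 = 5.
Compute ||v||^2 = v·v = 5.
Deficit = 5 − 5 = 0 ≥ 0, confirming Bessel's inequality. (The deficit equals ||v − Σ <v,e_j> e_j||^2, the squared distance from v to span{e_j}.)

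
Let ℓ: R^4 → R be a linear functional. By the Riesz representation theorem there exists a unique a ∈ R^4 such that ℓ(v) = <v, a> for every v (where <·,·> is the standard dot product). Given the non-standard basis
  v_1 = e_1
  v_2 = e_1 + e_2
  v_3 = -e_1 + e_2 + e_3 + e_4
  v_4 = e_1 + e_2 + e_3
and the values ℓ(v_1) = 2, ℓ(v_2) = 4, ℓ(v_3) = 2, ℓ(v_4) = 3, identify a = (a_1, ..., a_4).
a = (2, 2, -1, 3)

Write a = (a_1, ..., a_4) in the standard basis. For each basis vector v_i, ℓ(v_i) = <v_i, a> is a linear equation in the a_j's. Collect the n equations into a matrix system V a = ℓ, where row i of V is v_i (expressed in the standard basis). Since V is invertible (lower-triangular with 1s on the diagonal, up to permutation), solve by back-substitution:
  V =
[[1, 0, 0, 0],
 [1, 1, 0, 0],
 [-1, 1, 1, 1],
 [1, 1, 1, 0]]
  V a = (2, 4, 2, 3)
Solving gives a = (2, 2, -1, 3).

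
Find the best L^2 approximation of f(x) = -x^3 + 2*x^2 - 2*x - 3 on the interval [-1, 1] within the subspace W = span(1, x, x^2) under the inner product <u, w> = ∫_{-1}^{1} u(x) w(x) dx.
g(x) = 2*x^2 - 13*x/5 - 3

The best approximation g ∈ W is the orthogonal projection of f onto W. Writing g = a_0 + a_1 x + a_2 x^2, the coefficients solve the normal equations G · a = b where
  G_{ij} = <φ_i, φ_j> and b_i = <f, φ_i>, with φ_0 = 1, φ_1 = x, φ_2 = x^2.
G =
  [2, 0, 2/3]
  [0, 2/3, 0]
  [2/3, 0, 2/5],
b = (-14/3, -26/15, -6/5).
Solving gives a_0 = -3, a_1 = -13/5, a_2 = 2, so
  g(x) = 2*x^2 - 13*x/5 - 3.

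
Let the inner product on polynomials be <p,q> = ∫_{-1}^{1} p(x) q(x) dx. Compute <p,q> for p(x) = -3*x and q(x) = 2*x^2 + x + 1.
<p,q> = -2

Expand the product: p(x)·q(x) = -6*x^3 - 3*x^2 - 3*x.
∫_{-1}^{1} of each monomial x^k gives [2/(k+1) if k even, 0 if k odd]. Integrating term-by-term (or equivalently evaluating the antiderivative F(x) = -3*x^4/2 - x^3 - 3*x^2/2 at the endpoints):
  F(1) − F(−1) = -4 − (-2) = -2.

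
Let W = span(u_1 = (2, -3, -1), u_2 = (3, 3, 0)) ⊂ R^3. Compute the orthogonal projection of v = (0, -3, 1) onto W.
proj_W(v) = (-8/27, -73/27, -13/27)

Set up U = [u_1 | ... | u_2] ∈ R^(3×2). The projector onto W = col(U) is P = U (U^T U)^(-1) U^T.
Compute U^T U =
  [14, -3]
  [-3, 18],
and U^T v = (8, -9).
Solve U^T U · c = U^T v for the coefficients: c = (13/27, -34/81). The projection is proj_W(v) = U c.
Check: (v - proj_W(v)) · u_1 = 0  (should be 0).
Check: (v - proj_W(v)) · u_2 = 0  (should be 0).
Result: proj_W(v) = (-8/27, -73/27, -13/27).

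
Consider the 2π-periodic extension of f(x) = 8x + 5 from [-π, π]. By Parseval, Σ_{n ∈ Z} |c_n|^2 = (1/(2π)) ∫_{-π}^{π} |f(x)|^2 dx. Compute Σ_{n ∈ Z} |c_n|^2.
Σ |c_n|^2 = 64π^2/3 + 25

Expand and integrate term by term over [-π, π]:
  ∫ (8x)^2 dx = 64·(2π^3/3); ∫ 2·8·(5)·x dx = 0 (odd integrand); ∫ 5^2 dx = 25·2π.
So (1/(2π)) ∫_{-π}^{π} (8x + 5)^2 dx = 64π^2/3 + 25 = 64π^2/3 + 25.
Parseval ⇒ Σ |c_n|^2 = 64π^2/3 + 25.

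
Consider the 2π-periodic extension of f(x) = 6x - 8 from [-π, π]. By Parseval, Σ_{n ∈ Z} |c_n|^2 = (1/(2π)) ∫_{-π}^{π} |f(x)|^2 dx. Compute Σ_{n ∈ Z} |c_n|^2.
Σ |c_n|^2 = 12π^2 + 64

Expand and integrate term by term over [-π, π]:
  ∫ (6x)^2 dx = 36·(2π^3/3); ∫ 2·6·(-8)·x dx = 0 (odd integrand); ∫ (-8)^2 dx = 64·2π.
So (1/(2π)) ∫_{-π}^{π} (6x - 8)^2 dx = 36π^2/3 + 64 = 12π^2 + 64.
Parseval ⇒ Σ |c_n|^2 = 12π^2 + 64.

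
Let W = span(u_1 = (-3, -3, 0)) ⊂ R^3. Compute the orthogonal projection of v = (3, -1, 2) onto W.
proj_W(v) = (1, 1, 0)

Set up U = [u_1 | ... | u_1] ∈ R^(3×1). The projector onto W = col(U) is P = U (U^T U)^(-1) U^T.
Compute U^T U =
  [18],
and U^T v = (-6).
Solve U^T U · c = U^T v for the coefficients: c = (-1/3). The projection is proj_W(v) = U c.
Check: (v - proj_W(v)) · u_1 = 0  (should be 0).
Result: proj_W(v) = (1, 1, 0).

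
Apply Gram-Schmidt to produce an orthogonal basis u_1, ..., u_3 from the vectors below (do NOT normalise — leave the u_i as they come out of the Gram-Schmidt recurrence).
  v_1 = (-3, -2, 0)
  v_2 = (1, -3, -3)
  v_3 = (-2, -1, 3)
Orthogonal basis:
  u_1 = (-3, -2, 0)
  u_2 = (22/13, -33/13, -3)
  u_3 = (90/119, -135/119, 165/119)

Apply the Gram-Schmidt recurrence
  u_1 = v_1
  u_i = v_i − Σ_{j<i} ((v_i · u_j) / (u_j · u_j)) · u_j.

Step by step this gives:
  u_1 = (-3, -2, 0)
  u_2 = (22/13, -33/13, -3)
  u_3 = (90/119, -135/119, 165/119)

Orthogonality check:
  u_2 · u_1 = 0 (should be 0)
  u_3 · u_1 = 0 (should be 0)
  u_3 · u_2 = 0 (should be 0)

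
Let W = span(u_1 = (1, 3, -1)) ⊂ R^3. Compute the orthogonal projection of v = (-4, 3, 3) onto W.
proj_W(v) = (2/11, 6/11, -2/11)

Set up U = [u_1 | ... | u_1] ∈ R^(3×1). The projector onto W = col(U) is P = U (U^T U)^(-1) U^T.
Compute U^T U =
  [11],
and U^T v = (2).
Solve U^T U · c = U^T v for the coefficients: c = (2/11). The projection is proj_W(v) = U c.
Check: (v - proj_W(v)) · u_1 = 0  (should be 0).
Result: proj_W(v) = (2/11, 6/11, -2/11).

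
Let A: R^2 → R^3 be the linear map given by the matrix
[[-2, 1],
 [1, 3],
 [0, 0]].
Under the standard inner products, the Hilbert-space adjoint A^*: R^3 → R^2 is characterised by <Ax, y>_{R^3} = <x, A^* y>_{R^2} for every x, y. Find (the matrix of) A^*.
A^* = A^T =
[[-2, 1, 0],
 [1, 3, 0]]

For real matrices with standard dot products, the defining identity <Ax, y> = <x, A^* y> gives (Ax)^T y = x^T (A^*) y, i.e. x^T A^T y = x^T (A^*) y. Since this holds for all x, y, we must have A^* = A^T. Therefore
A^* =
[[-2, 1, 0],
 [1, 3, 0]].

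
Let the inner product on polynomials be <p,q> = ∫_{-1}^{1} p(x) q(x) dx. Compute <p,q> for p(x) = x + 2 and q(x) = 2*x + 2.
<p,q> = 28/3

Expand the product: p(x)·q(x) = 2*x^2 + 6*x + 4.
∫_{-1}^{1} of each monomial x^k gives [2/(k+1) if k even, 0 if k odd]. Integrating term-by-term (or equivalently evaluating the antiderivative F(x) = 2*x^3/3 + 3*x^2 + 4*x at the endpoints):
  F(1) − F(−1) = 23/3 − (-5/3) = 28/3.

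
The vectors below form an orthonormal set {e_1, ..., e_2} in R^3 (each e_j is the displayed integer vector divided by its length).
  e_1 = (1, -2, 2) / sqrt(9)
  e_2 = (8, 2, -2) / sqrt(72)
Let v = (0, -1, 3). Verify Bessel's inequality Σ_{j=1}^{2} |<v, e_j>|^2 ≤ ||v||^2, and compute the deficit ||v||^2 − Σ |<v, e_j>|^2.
Σ |<v, e_j>|^2 = 8; ||v||^2 = 10; deficit = 2

Write each e_j = u_j / sqrt(<u_j, u_j>) where u_j is the displayed integer vector. Then <v, e_j> = <v, u_j> / sqrt(<u_j, u_j>), so |<v, e_j>|^2 = <v, u_j>^2 / <u_j, u_j>.
Coefficients: <v, e_1> = 8/sqrt(9), <v, e_2> = -8/sqrt(72).
Square and sum: Σ |<v, e_j>|^2 = 8.
Compute ||v||^2 = v·v = 10.
Deficit = 10 − 8 = 2 ≥ 0, confirming Bessel's inequality. (The deficit equals ||v − Σ <v,e_j> e_j||^2, the squared distance from v to span{e_j}.)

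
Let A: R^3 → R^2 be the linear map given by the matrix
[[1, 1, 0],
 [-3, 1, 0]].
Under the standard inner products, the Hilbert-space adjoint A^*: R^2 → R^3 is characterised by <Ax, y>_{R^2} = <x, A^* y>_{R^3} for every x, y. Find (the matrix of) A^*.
A^* = A^T =
[[1, -3],
 [1, 1],
 [0, 0]]

For real matrices with standard dot products, the defining identity <Ax, y> = <x, A^* y> gives (Ax)^T y = x^T (A^*) y, i.e. x^T A^T y = x^T (A^*) y. Since this holds for all x, y, we must have A^* = A^T. Therefore
A^* =
[[1, -3],
 [1, 1],
 [0, 0]].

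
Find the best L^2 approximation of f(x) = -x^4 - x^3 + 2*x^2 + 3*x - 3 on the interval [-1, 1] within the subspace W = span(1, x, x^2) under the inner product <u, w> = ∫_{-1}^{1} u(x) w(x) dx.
g(x) = 8*x^2/7 + 12*x/5 - 102/35

The best approximation g ∈ W is the orthogonal projection of f onto W. Writing g = a_0 + a_1 x + a_2 x^2, the coefficients solve the normal equations G · a = b where
  G_{ij} = <φ_i, φ_j> and b_i = <f, φ_i>, with φ_0 = 1, φ_1 = x, φ_2 = x^2.
G =
  [2, 0, 2/3]
  [0, 2/3, 0]
  [2/3, 0, 2/5],
b = (-76/15, 8/5, -52/35).
Solving gives a_0 = -102/35, a_1 = 12/5, a_2 = 8/7, so
  g(x) = 8*x^2/7 + 12*x/5 - 102/35.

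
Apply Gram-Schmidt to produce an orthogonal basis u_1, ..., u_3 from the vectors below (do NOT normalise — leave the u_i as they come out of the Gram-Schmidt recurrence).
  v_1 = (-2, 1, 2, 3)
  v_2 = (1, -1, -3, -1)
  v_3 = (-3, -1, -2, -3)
Orthogonal basis:
  u_1 = (-2, 1, 2, 3)
  u_2 = (-1/3, -1/3, -5/3, 1)
  u_3 = (-15/4, -5/12, -5/12, -25/12)

Apply the Gram-Schmidt recurrence
  u_1 = v_1
  u_i = v_i − Σ_{j<i} ((v_i · u_j) / (u_j · u_j)) · u_j.

Step by step this gives:
  u_1 = (-2, 1, 2, 3)
  u_2 = (-1/3, -1/3, -5/3, 1)
  u_3 = (-15/4, -5/12, -5/12, -25/12)

Orthogonality check:
  u_2 · u_1 = 0 (should be 0)
  u_3 · u_1 = 0 (should be 0)
  u_3 · u_2 = 0 (should be 0)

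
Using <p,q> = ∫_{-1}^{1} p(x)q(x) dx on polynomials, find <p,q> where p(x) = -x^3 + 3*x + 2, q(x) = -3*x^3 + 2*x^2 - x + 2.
<p,q> = 664/105

Expand the product: p(x)·q(x) = 3*x^6 - 2*x^5 - 8*x^4 - 2*x^3 + x^2 + 4*x + 4.
∫_{-1}^{1} of each monomial x^k gives [2/(k+1) if k even, 0 if k odd]. Integrating term-by-term (or equivalently evaluating the antiderivative F(x) = 3*x^7/7 - x^6/3 - 8*x^5/5 - x^4/2 + x^3/3 + 2*x^2 + 4*x at the endpoints):
  F(1) − F(−1) = 303/70 − (-419/210) = 664/105.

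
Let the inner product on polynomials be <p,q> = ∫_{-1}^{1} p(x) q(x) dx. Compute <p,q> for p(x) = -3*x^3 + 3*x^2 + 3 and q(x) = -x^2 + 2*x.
<p,q> = -28/5

Expand the product: p(x)·q(x) = 3*x^5 - 9*x^4 + 6*x^3 - 3*x^2 + 6*x.
∫_{-1}^{1} of each monomial x^k gives [2/(k+1) if k even, 0 if k odd]. Integrating term-by-term (or equivalently evaluating the antiderivative F(x) = x^6/2 - 9*x^5/5 + 3*x^4/2 - x^3 + 3*x^2 at the endpoints):
  F(1) − F(−1) = 11/5 − (39/5) = -28/5.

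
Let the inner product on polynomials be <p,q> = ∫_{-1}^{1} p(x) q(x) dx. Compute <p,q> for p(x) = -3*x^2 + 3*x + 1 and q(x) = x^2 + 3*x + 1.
<p,q> = 82/15

Expand the product: p(x)·q(x) = -3*x^4 - 6*x^3 + 7*x^2 + 6*x + 1.
∫_{-1}^{1} of each monomial x^k gives [2/(k+1) if k even, 0 if k odd]. Integrating term-by-term (or equivalently evaluating the antiderivative F(x) = -3*x^5/5 - 3*x^4/2 + 7*x^3/3 + 3*x^2 + x at the endpoints):
  F(1) − F(−1) = 127/30 − (-37/30) = 82/15.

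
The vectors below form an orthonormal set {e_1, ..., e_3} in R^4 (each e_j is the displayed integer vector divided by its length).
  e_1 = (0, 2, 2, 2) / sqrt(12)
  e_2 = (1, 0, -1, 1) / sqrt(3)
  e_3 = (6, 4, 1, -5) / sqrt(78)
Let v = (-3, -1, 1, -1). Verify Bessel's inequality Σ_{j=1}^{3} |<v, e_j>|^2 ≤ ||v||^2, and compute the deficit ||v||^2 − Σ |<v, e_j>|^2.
Σ |<v, e_j>|^2 = 466/39; ||v||^2 = 12; deficit = 2/39

Write each e_j = u_j / sqrt(<u_j, u_j>) where u_j is the displayed integer vector. Then <v, e_j> = <v, u_j> / sqrt(<u_j, u_j>), so |<v, e_j>|^2 = <v, u_j>^2 / <u_j, u_j>.
Coefficients: <v, e_1> = -2/sqrt(12), <v, e_2> = -5/sqrt(3), <v, e_3> = -16/sqrt(78).
Square and sum: Σ |<v, e_j>|^2 = 466/39.
Compute ||v||^2 = v·v = 12.
Deficit = 12 − 466/39 = 2/39 ≥ 0, confirming Bessel's inequality. (The deficit equals ||v − Σ <v,e_j> e_j||^2, the squared distance from v to span{e_j}.)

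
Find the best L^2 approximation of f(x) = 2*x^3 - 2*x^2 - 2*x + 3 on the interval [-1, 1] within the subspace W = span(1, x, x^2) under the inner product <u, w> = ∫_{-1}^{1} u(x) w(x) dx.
g(x) = -2*x^2 - 4*x/5 + 3

The best approximation g ∈ W is the orthogonal projection of f onto W. Writing g = a_0 + a_1 x + a_2 x^2, the coefficients solve the normal equations G · a = b where
  G_{ij} = <φ_i, φ_j> and b_i = <f, φ_i>, with φ_0 = 1, φ_1 = x, φ_2 = x^2.
G =
  [2, 0, 2/3]
  [0, 2/3, 0]
  [2/3, 0, 2/5],
b = (14/3, -8/15, 6/5).
Solving gives a_0 = 3, a_1 = -4/5, a_2 = -2, so
  g(x) = -2*x^2 - 4*x/5 + 3.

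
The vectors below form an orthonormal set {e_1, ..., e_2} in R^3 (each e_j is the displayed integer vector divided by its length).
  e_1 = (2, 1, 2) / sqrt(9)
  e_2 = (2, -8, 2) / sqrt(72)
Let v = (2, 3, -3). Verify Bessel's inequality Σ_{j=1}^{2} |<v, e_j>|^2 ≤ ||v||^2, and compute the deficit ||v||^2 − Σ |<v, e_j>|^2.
Σ |<v, e_j>|^2 = 19/2; ||v||^2 = 22; deficit = 25/2

Write each e_j = u_j / sqrt(<u_j, u_j>) where u_j is the displayed integer vector. Then <v, e_j> = <v, u_j> / sqrt(<u_j, u_j>), so |<v, e_j>|^2 = <v, u_j>^2 / <u_j, u_j>.
Coefficients: <v, e_1> = 1/sqrt(9), <v, e_2> = -26/sqrt(72).
Square and sum: Σ |<v, e_j>|^2 = 19/2.
Compute ||v||^2 = v·v = 22.
Deficit = 22 − 19/2 = 25/2 ≥ 0, confirming Bessel's inequality. (The deficit equals ||v − Σ <v,e_j> e_j||^2, the squared distance from v to span{e_j}.)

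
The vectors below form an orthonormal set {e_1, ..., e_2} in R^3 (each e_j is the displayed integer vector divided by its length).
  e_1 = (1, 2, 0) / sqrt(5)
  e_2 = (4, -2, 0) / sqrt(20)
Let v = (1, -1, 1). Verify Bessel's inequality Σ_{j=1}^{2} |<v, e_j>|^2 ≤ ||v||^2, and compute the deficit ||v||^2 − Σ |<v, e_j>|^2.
Σ |<v, e_j>|^2 = 2; ||v||^2 = 3; deficit = 1

Write each e_j = u_j / sqrt(<u_j, u_j>) where u_j is the displayed integer vector. Then <v, e_j> = <v, u_j> / sqrt(<u_j, u_j>), so |<v, e_j>|^2 = <v, u_j>^2 / <u_j, u_j>.
Coefficients: <v, e_1> = -1/sqrt(5), <v, e_2> = 6/sqrt(20).
Square and sum: Σ |<v, e_j>|^2 = 2.
Compute ||v||^2 = v·v = 3.
Deficit = 3 − 2 = 1 ≥ 0, confirming Bessel's inequality. (The deficit equals ||v − Σ <v,e_j> e_j||^2, the squared distance from v to span{e_j}.)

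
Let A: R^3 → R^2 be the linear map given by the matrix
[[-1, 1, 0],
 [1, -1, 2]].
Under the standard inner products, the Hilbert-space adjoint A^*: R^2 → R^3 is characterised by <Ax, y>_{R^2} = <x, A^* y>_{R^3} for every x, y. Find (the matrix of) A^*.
A^* = A^T =
[[-1, 1],
 [1, -1],
 [0, 2]]

For real matrices with standard dot products, the defining identity <Ax, y> = <x, A^* y> gives (Ax)^T y = x^T (A^*) y, i.e. x^T A^T y = x^T (A^*) y. Since this holds for all x, y, we must have A^* = A^T. Therefore
A^* =
[[-1, 1],
 [1, -1],
 [0, 2]].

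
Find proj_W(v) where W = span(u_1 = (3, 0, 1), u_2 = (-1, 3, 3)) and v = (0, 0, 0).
proj_W(v) = (0, 0, 0)

Set up U = [u_1 | ... | u_2] ∈ R^(3×2). The projector onto W = col(U) is P = U (U^T U)^(-1) U^T.
Compute U^T U =
  [10, 0]
  [0, 19],
and U^T v = (0, 0).
Solve U^T U · c = U^T v for the coefficients: c = (0, 0). The projection is proj_W(v) = U c.
Check: (v - proj_W(v)) · u_1 = 0  (should be 0).
Check: (v - proj_W(v)) · u_2 = 0  (should be 0).
Result: proj_W(v) = (0, 0, 0).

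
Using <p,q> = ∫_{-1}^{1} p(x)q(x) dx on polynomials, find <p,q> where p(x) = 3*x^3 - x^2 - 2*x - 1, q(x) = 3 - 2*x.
<p,q> = -116/15

Expand the product: p(x)·q(x) = -6*x^4 + 11*x^3 + x^2 - 4*x - 3.
∫_{-1}^{1} of each monomial x^k gives [2/(k+1) if k even, 0 if k odd]. Integrating term-by-term (or equivalently evaluating the antiderivative F(x) = -6*x^5/5 + 11*x^4/4 + x^3/3 - 2*x^2 - 3*x at the endpoints):
  F(1) − F(−1) = -187/60 − (277/60) = -116/15.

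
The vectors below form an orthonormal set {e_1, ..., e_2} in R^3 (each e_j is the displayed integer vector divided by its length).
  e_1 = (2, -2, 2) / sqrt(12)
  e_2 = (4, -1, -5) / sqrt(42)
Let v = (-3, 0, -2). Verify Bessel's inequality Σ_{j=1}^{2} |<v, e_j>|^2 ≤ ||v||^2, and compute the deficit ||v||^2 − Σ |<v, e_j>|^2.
Σ |<v, e_j>|^2 = 59/7; ||v||^2 = 13; deficit = 32/7

Write each e_j = u_j / sqrt(<u_j, u_j>) where u_j is the displayed integer vector. Then <v, e_j> = <v, u_j> / sqrt(<u_j, u_j>), so |<v, e_j>|^2 = <v, u_j>^2 / <u_j, u_j>.
Coefficients: <v, e_1> = -10/sqrt(12), <v, e_2> = -2/sqrt(42).
Square and sum: Σ |<v, e_j>|^2 = 59/7.
Compute ||v||^2 = v·v = 13.
Deficit = 13 − 59/7 = 32/7 ≥ 0, confirming Bessel's inequality. (The deficit equals ||v − Σ <v,e_j> e_j||^2, the squared distance from v to span{e_j}.)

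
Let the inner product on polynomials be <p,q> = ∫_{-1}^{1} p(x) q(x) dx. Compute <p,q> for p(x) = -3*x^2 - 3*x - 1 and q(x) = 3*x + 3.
<p,q> = -18

Expand the product: p(x)·q(x) = -9*x^3 - 18*x^2 - 12*x - 3.
∫_{-1}^{1} of each monomial x^k gives [2/(k+1) if k even, 0 if k odd]. Integrating term-by-term (or equivalently evaluating the antiderivative F(x) = -9*x^4/4 - 6*x^3 - 6*x^2 - 3*x at the endpoints):
  F(1) − F(−1) = -69/4 − (3/4) = -18.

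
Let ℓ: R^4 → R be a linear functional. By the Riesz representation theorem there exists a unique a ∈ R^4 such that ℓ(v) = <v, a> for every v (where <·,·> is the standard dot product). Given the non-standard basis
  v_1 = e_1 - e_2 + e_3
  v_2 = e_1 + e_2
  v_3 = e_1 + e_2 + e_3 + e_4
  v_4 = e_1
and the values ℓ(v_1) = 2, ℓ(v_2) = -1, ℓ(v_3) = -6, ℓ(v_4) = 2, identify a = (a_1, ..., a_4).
a = (2, -3, -3, -2)

Write a = (a_1, ..., a_4) in the standard basis. For each basis vector v_i, ℓ(v_i) = <v_i, a> is a linear equation in the a_j's. Collect the n equations into a matrix system V a = ℓ, where row i of V is v_i (expressed in the standard basis). Since V is invertible (lower-triangular with 1s on the diagonal, up to permutation), solve by back-substitution:
  V =
[[1, -1, 1, 0],
 [1, 1, 0, 0],
 [1, 1, 1, 1],
 [1, 0, 0, 0]]
  V a = (2, -1, -6, 2)
Solving gives a = (2, -3, -3, -2).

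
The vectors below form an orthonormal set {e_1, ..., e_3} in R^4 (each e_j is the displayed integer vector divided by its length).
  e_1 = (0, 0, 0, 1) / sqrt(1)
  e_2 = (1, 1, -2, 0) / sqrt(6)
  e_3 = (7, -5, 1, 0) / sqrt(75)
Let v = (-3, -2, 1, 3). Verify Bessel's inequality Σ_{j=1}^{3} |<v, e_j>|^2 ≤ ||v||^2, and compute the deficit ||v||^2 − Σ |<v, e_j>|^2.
Σ |<v, e_j>|^2 = 37/2; ||v||^2 = 23; deficit = 9/2

Write each e_j = u_j / sqrt(<u_j, u_j>) where u_j is the displayed integer vector. Then <v, e_j> = <v, u_j> / sqrt(<u_j, u_j>), so |<v, e_j>|^2 = <v, u_j>^2 / <u_j, u_j>.
Coefficients: <v, e_1> = 3/sqrt(1), <v, e_2> = -7/sqrt(6), <v, e_3> = -10/sqrt(75).
Square and sum: Σ |<v, e_j>|^2 = 37/2.
Compute ||v||^2 = v·v = 23.
Deficit = 23 − 37/2 = 9/2 ≥ 0, confirming Bessel's inequality. (The deficit equals ||v − Σ <v,e_j> e_j||^2, the squared distance from v to span{e_j}.)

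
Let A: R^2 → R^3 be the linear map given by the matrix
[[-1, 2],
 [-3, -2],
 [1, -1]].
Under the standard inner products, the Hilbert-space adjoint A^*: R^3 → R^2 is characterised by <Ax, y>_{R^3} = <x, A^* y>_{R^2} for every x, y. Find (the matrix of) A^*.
A^* = A^T =
[[-1, -3, 1],
 [2, -2, -1]]

For real matrices with standard dot products, the defining identity <Ax, y> = <x, A^* y> gives (Ax)^T y = x^T (A^*) y, i.e. x^T A^T y = x^T (A^*) y. Since this holds for all x, y, we must have A^* = A^T. Therefore
A^* =
[[-1, -3, 1],
 [2, -2, -1]].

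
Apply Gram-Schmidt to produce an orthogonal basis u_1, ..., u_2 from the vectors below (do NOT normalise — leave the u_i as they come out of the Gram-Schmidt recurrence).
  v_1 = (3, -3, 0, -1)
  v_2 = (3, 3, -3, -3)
Orthogonal basis:
  u_1 = (3, -3, 0, -1)
  u_2 = (48/19, 66/19, -3, -54/19)

Apply the Gram-Schmidt recurrence
  u_1 = v_1
  u_i = v_i − Σ_{j<i} ((v_i · u_j) / (u_j · u_j)) · u_j.

Step by step this gives:
  u_1 = (3, -3, 0, -1)
  u_2 = (48/19, 66/19, -3, -54/19)

Orthogonality check:
  u_2 · u_1 = 0 (should be 0)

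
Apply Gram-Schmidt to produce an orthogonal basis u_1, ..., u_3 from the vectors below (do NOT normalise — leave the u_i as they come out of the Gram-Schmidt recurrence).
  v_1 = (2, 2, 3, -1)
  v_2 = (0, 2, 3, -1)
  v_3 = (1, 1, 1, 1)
Orthogonal basis:
  u_1 = (2, 2, 3, -1)
  u_2 = (-14/9, 4/9, 2/3, -2/9)
  u_3 = (0, 3/7, 1/7, 9/7)

Apply the Gram-Schmidt recurrence
  u_1 = v_1
  u_i = v_i − Σ_{j<i} ((v_i · u_j) / (u_j · u_j)) · u_j.

Step by step this gives:
  u_1 = (2, 2, 3, -1)
  u_2 = (-14/9, 4/9, 2/3, -2/9)
  u_3 = (0, 3/7, 1/7, 9/7)

Orthogonality check:
  u_2 · u_1 = 0 (should be 0)
  u_3 · u_1 = 0 (should be 0)
  u_3 · u_2 = 0 (should be 0)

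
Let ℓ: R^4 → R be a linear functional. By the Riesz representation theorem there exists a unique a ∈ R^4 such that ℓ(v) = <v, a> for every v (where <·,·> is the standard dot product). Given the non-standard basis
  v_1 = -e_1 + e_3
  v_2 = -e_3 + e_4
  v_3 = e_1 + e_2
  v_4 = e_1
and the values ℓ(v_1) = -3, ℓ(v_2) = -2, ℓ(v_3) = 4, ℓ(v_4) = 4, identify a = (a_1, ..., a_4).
a = (4, 0, 1, -1)

Write a = (a_1, ..., a_4) in the standard basis. For each basis vector v_i, ℓ(v_i) = <v_i, a> is a linear equation in the a_j's. Collect the n equations into a matrix system V a = ℓ, where row i of V is v_i (expressed in the standard basis). Since V is invertible (lower-triangular with 1s on the diagonal, up to permutation), solve by back-substitution:
  V =
[[-1, 0, 1, 0],
 [0, 0, -1, 1],
 [1, 1, 0, 0],
 [1, 0, 0, 0]]
  V a = (-3, -2, 4, 4)
Solving gives a = (4, 0, 1, -1).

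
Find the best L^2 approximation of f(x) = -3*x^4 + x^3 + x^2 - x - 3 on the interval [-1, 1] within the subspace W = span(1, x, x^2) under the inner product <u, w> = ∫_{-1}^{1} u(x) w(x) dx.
g(x) = -11*x^2/7 - 2*x/5 - 96/35

The best approximation g ∈ W is the orthogonal projection of f onto W. Writing g = a_0 + a_1 x + a_2 x^2, the coefficients solve the normal equations G · a = b where
  G_{ij} = <φ_i, φ_j> and b_i = <f, φ_i>, with φ_0 = 1, φ_1 = x, φ_2 = x^2.
G =
  [2, 0, 2/3]
  [0, 2/3, 0]
  [2/3, 0, 2/5],
b = (-98/15, -4/15, -86/35).
Solving gives a_0 = -96/35, a_1 = -2/5, a_2 = -11/7, so
  g(x) = -11*x^2/7 - 2*x/5 - 96/35.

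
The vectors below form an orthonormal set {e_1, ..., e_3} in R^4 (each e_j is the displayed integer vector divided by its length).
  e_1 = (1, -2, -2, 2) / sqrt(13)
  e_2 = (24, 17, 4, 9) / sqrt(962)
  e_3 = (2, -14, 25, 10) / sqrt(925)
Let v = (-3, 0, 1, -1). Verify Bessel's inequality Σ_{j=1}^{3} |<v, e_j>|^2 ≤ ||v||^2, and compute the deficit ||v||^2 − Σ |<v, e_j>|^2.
Σ |<v, e_j>|^2 = 501/50; ||v||^2 = 11; deficit = 49/50

Write each e_j = u_j / sqrt(<u_j, u_j>) where u_j is the displayed integer vector. Then <v, e_j> = <v, u_j> / sqrt(<u_j, u_j>), so |<v, e_j>|^2 = <v, u_j>^2 / <u_j, u_j>.
Coefficients: <v, e_1> = -7/sqrt(13), <v, e_2> = -77/sqrt(962), <v, e_3> = 9/sqrt(925).
Square and sum: Σ |<v, e_j>|^2 = 501/50.
Compute ||v||^2 = v·v = 11.
Deficit = 11 − 501/50 = 49/50 ≥ 0, confirming Bessel's inequality. (The deficit equals ||v − Σ <v,e_j> e_j||^2, the squared distance from v to span{e_j}.)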